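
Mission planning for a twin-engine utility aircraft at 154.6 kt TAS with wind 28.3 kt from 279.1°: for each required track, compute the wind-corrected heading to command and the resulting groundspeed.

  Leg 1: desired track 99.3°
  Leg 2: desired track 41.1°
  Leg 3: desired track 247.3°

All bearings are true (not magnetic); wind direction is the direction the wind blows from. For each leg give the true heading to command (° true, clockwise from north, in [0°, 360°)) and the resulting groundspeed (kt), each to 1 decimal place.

Leg 1: heading=99.3°, groundspeed=182.9 kt
Leg 2: heading=32.2°, groundspeed=167.7 kt
Leg 3: heading=252.8°, groundspeed=129.8 kt

Leg 1: desired track 99.3°; wind correction +0.0° → command heading 99.3°, groundspeed 182.9 kt
Leg 2: desired track 41.1°; wind correction -8.9° → command heading 32.2°, groundspeed 167.7 kt
Leg 3: desired track 247.3°; wind correction +5.5° → command heading 252.8°, groundspeed 129.8 kt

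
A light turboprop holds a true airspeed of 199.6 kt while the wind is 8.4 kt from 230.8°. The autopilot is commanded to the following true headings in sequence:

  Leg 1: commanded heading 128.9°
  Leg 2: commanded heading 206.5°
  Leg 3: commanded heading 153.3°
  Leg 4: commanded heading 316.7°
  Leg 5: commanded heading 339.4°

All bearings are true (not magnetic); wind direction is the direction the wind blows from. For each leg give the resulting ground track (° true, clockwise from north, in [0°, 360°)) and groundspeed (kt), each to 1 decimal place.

Leg 1: heading 128.9°; drift -2.3° → track 126.6°, groundspeed 201.5 kt
Leg 2: heading 206.5°; drift -1.0° → track 205.5°, groundspeed 192.0 kt
Leg 3: heading 153.3°; drift -2.4° → track 150.9°, groundspeed 198.0 kt
Leg 4: heading 316.7°; drift +2.4° → track 319.1°, groundspeed 199.2 kt
Leg 5: heading 339.4°; drift +2.3° → track 341.7°, groundspeed 202.4 kt

Leg 1: track=126.6°, groundspeed=201.5 kt
Leg 2: track=205.5°, groundspeed=192.0 kt
Leg 3: track=150.9°, groundspeed=198.0 kt
Leg 4: track=319.1°, groundspeed=199.2 kt
Leg 5: track=341.7°, groundspeed=202.4 kt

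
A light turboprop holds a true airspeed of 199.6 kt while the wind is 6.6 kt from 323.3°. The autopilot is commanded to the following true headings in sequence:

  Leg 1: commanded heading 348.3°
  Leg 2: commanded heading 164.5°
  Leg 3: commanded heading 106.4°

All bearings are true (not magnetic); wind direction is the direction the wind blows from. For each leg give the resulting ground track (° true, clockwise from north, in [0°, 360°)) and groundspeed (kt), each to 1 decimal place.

Leg 1: heading 348.3°; drift +0.8° → track 349.1°, groundspeed 193.6 kt
Leg 2: heading 164.5°; drift -0.7° → track 163.8°, groundspeed 205.8 kt
Leg 3: heading 106.4°; drift +1.1° → track 107.5°, groundspeed 204.9 kt

Leg 1: track=349.1°, groundspeed=193.6 kt
Leg 2: track=163.8°, groundspeed=205.8 kt
Leg 3: track=107.5°, groundspeed=204.9 kt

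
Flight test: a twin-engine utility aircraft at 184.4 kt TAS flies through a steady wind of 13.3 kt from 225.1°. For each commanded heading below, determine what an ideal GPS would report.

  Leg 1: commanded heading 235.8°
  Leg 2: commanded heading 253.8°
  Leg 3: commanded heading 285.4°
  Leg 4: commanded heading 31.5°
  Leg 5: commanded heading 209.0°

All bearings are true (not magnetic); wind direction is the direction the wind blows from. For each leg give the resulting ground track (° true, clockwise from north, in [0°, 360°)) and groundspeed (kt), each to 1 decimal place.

Leg 1: heading 235.8°; drift +0.8° → track 236.6°, groundspeed 171.3 kt
Leg 2: heading 253.8°; drift +2.1° → track 255.9°, groundspeed 172.9 kt
Leg 3: heading 285.4°; drift +3.7° → track 289.1°, groundspeed 178.2 kt
Leg 4: heading 31.5°; drift +0.9° → track 32.4°, groundspeed 197.4 kt
Leg 5: heading 209.0°; drift -1.2° → track 207.8°, groundspeed 171.7 kt

Leg 1: track=236.6°, groundspeed=171.3 kt
Leg 2: track=255.9°, groundspeed=172.9 kt
Leg 3: track=289.1°, groundspeed=178.2 kt
Leg 4: track=32.4°, groundspeed=197.4 kt
Leg 5: track=207.8°, groundspeed=171.7 kt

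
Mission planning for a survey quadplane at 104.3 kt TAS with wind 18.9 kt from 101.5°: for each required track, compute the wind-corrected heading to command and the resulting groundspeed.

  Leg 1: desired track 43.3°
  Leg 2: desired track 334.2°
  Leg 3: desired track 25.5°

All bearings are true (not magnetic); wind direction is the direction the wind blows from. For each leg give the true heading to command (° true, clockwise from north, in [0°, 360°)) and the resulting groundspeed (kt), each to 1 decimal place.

Leg 1: heading=52.2°, groundspeed=93.1 kt
Leg 2: heading=342.5°, groundspeed=114.7 kt
Leg 3: heading=35.6°, groundspeed=98.1 kt

Leg 1: desired track 43.3°; wind correction +8.9° → command heading 52.2°, groundspeed 93.1 kt
Leg 2: desired track 334.2°; wind correction +8.3° → command heading 342.5°, groundspeed 114.7 kt
Leg 3: desired track 25.5°; wind correction +10.1° → command heading 35.6°, groundspeed 98.1 kt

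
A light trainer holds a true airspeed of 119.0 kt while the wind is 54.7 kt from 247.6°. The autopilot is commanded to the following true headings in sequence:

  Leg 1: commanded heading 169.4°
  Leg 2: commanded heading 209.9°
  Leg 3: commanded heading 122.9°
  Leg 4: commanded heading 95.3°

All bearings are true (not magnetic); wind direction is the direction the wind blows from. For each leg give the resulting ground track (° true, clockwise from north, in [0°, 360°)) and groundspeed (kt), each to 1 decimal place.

Leg 1: heading 169.4°; drift -26.4° → track 143.0°, groundspeed 120.4 kt
Leg 2: heading 209.9°; drift -23.8° → track 186.1°, groundspeed 82.8 kt
Leg 3: heading 122.9°; drift -16.7° → track 106.2°, groundspeed 156.7 kt
Leg 4: heading 95.3°; drift -8.6° → track 86.7°, groundspeed 169.4 kt

Leg 1: track=143.0°, groundspeed=120.4 kt
Leg 2: track=186.1°, groundspeed=82.8 kt
Leg 3: track=106.2°, groundspeed=156.7 kt
Leg 4: track=86.7°, groundspeed=169.4 kt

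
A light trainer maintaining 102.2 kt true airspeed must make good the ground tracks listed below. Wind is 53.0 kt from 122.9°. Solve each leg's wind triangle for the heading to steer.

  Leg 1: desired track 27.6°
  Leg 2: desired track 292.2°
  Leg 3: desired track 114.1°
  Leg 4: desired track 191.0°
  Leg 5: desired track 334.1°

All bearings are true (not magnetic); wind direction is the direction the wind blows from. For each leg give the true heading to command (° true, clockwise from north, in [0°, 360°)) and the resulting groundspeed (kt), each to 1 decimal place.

Leg 1: heading=58.7°, groundspeed=92.4 kt
Leg 2: heading=286.7°, groundspeed=153.8 kt
Leg 3: heading=118.7°, groundspeed=49.5 kt
Leg 4: heading=162.2°, groundspeed=69.8 kt
Leg 5: heading=349.7°, groundspeed=143.8 kt

Leg 1: desired track 27.6°; wind correction +31.1° → command heading 58.7°, groundspeed 92.4 kt
Leg 2: desired track 292.2°; wind correction -5.5° → command heading 286.7°, groundspeed 153.8 kt
Leg 3: desired track 114.1°; wind correction +4.6° → command heading 118.7°, groundspeed 49.5 kt
Leg 4: desired track 191.0°; wind correction -28.8° → command heading 162.2°, groundspeed 69.8 kt
Leg 5: desired track 334.1°; wind correction +15.6° → command heading 349.7°, groundspeed 143.8 kt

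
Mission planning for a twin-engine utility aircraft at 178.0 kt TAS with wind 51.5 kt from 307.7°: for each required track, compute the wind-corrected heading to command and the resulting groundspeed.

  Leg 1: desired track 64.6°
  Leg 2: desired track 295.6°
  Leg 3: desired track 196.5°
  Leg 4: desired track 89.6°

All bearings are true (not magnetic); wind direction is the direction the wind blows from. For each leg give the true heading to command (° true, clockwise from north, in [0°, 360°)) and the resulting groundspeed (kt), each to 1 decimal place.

Leg 1: desired track 64.6°; wind correction -15.0° → command heading 49.6°, groundspeed 195.3 kt
Leg 2: desired track 295.6°; wind correction +3.5° → command heading 299.1°, groundspeed 127.3 kt
Leg 3: desired track 196.5°; wind correction +15.6° → command heading 212.1°, groundspeed 190.0 kt
Leg 4: desired track 89.6°; wind correction -10.3° → command heading 79.3°, groundspeed 215.7 kt

Leg 1: heading=49.6°, groundspeed=195.3 kt
Leg 2: heading=299.1°, groundspeed=127.3 kt
Leg 3: heading=212.1°, groundspeed=190.0 kt
Leg 4: heading=79.3°, groundspeed=215.7 kt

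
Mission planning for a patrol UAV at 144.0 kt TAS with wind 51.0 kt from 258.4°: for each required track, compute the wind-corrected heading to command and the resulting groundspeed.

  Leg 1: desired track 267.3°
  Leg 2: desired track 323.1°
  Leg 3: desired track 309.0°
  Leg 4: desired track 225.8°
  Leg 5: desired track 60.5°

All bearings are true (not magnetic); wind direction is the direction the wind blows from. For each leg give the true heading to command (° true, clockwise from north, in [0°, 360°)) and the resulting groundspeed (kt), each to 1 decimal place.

Leg 1: heading=264.2°, groundspeed=93.4 kt
Leg 2: heading=304.4°, groundspeed=114.6 kt
Leg 3: heading=293.1°, groundspeed=106.1 kt
Leg 4: heading=236.8°, groundspeed=98.4 kt
Leg 5: heading=54.3°, groundspeed=191.7 kt

Leg 1: desired track 267.3°; wind correction -3.1° → command heading 264.2°, groundspeed 93.4 kt
Leg 2: desired track 323.1°; wind correction -18.7° → command heading 304.4°, groundspeed 114.6 kt
Leg 3: desired track 309.0°; wind correction -15.9° → command heading 293.1°, groundspeed 106.1 kt
Leg 4: desired track 225.8°; wind correction +11.0° → command heading 236.8°, groundspeed 98.4 kt
Leg 5: desired track 60.5°; wind correction -6.2° → command heading 54.3°, groundspeed 191.7 kt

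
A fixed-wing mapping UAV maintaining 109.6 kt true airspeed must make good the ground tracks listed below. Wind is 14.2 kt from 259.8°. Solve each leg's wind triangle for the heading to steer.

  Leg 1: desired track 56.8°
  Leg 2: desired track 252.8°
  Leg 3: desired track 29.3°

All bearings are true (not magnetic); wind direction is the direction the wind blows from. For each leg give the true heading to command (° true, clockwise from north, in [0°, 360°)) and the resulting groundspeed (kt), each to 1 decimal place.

Leg 1: desired track 56.8°; wind correction -2.9° → command heading 53.9°, groundspeed 122.5 kt
Leg 2: desired track 252.8°; wind correction +0.9° → command heading 253.7°, groundspeed 95.5 kt
Leg 3: desired track 29.3°; wind correction -5.7° → command heading 23.6°, groundspeed 118.1 kt

Leg 1: heading=53.9°, groundspeed=122.5 kt
Leg 2: heading=253.7°, groundspeed=95.5 kt
Leg 3: heading=23.6°, groundspeed=118.1 kt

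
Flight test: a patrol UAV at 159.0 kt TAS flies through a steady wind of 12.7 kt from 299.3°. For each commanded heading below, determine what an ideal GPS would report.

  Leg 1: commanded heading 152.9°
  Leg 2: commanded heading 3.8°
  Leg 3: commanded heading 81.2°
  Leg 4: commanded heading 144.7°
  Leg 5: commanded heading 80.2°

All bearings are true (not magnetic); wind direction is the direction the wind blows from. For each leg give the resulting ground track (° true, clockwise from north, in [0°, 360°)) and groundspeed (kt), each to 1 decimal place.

Leg 1: heading 152.9°; drift -2.4° → track 150.5°, groundspeed 169.7 kt
Leg 2: heading 3.8°; drift +4.3° → track 8.1°, groundspeed 154.0 kt
Leg 3: heading 81.2°; drift +2.7° → track 83.9°, groundspeed 169.2 kt
Leg 4: heading 144.7°; drift -1.8° → track 142.9°, groundspeed 170.6 kt
Leg 5: heading 80.2°; drift +2.7° → track 82.9°, groundspeed 169.0 kt

Leg 1: track=150.5°, groundspeed=169.7 kt
Leg 2: track=8.1°, groundspeed=154.0 kt
Leg 3: track=83.9°, groundspeed=169.2 kt
Leg 4: track=142.9°, groundspeed=170.6 kt
Leg 5: track=82.9°, groundspeed=169.0 kt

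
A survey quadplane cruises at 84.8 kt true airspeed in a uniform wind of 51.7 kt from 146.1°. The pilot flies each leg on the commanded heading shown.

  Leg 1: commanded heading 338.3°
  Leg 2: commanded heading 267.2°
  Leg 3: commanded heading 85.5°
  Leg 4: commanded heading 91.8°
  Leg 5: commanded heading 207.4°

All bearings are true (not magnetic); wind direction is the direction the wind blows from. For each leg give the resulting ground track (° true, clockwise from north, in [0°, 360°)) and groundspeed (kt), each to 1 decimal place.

Leg 1: track=333.7°, groundspeed=135.8 kt
Leg 2: track=288.9°, groundspeed=120.0 kt
Leg 3: track=48.3°, groundspeed=74.6 kt
Leg 4: track=54.3°, groundspeed=68.9 kt
Leg 5: track=244.5°, groundspeed=75.2 kt

Leg 1: heading 338.3°; drift -4.6° → track 333.7°, groundspeed 135.8 kt
Leg 2: heading 267.2°; drift +21.7° → track 288.9°, groundspeed 120.0 kt
Leg 3: heading 85.5°; drift -37.2° → track 48.3°, groundspeed 74.6 kt
Leg 4: heading 91.8°; drift -37.5° → track 54.3°, groundspeed 68.9 kt
Leg 5: heading 207.4°; drift +37.1° → track 244.5°, groundspeed 75.2 kt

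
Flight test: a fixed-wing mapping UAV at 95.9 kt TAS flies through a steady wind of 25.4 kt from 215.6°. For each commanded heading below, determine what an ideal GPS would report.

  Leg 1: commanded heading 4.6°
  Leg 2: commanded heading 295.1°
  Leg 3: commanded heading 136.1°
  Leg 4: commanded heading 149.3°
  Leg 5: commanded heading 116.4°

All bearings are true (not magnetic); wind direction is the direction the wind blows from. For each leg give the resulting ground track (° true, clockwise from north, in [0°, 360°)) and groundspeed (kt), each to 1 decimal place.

Leg 1: heading 4.6°; drift +6.3° → track 10.9°, groundspeed 118.4 kt
Leg 2: heading 295.1°; drift +15.3° → track 310.4°, groundspeed 94.6 kt
Leg 3: heading 136.1°; drift -15.3° → track 120.8°, groundspeed 94.6 kt
Leg 4: heading 149.3°; drift -15.2° → track 134.1°, groundspeed 88.8 kt
Leg 5: heading 116.4°; drift -14.1° → track 102.3°, groundspeed 103.1 kt

Leg 1: track=10.9°, groundspeed=118.4 kt
Leg 2: track=310.4°, groundspeed=94.6 kt
Leg 3: track=120.8°, groundspeed=94.6 kt
Leg 4: track=134.1°, groundspeed=88.8 kt
Leg 5: track=102.3°, groundspeed=103.1 kt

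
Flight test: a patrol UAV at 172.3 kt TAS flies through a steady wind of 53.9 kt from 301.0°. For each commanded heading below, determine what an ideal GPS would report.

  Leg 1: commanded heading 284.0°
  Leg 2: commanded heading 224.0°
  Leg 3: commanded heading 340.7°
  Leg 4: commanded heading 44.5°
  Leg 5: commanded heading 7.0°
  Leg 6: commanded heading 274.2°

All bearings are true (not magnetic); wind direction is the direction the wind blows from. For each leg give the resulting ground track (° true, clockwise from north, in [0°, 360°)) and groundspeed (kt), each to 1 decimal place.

Leg 1: heading 284.0°; drift -7.4° → track 276.6°, groundspeed 121.8 kt
Leg 2: heading 224.0°; drift -18.2° → track 205.8°, groundspeed 168.6 kt
Leg 3: heading 340.7°; drift +14.7° → track 355.4°, groundspeed 135.3 kt
Leg 4: heading 44.5°; drift +15.8° → track 60.3°, groundspeed 192.2 kt
Leg 5: heading 7.0°; drift +18.1° → track 25.1°, groundspeed 158.2 kt
Leg 6: heading 274.2°; drift -11.1° → track 263.1°, groundspeed 126.5 kt

Leg 1: track=276.6°, groundspeed=121.8 kt
Leg 2: track=205.8°, groundspeed=168.6 kt
Leg 3: track=355.4°, groundspeed=135.3 kt
Leg 4: track=60.3°, groundspeed=192.2 kt
Leg 5: track=25.1°, groundspeed=158.2 kt
Leg 6: track=263.1°, groundspeed=126.5 kt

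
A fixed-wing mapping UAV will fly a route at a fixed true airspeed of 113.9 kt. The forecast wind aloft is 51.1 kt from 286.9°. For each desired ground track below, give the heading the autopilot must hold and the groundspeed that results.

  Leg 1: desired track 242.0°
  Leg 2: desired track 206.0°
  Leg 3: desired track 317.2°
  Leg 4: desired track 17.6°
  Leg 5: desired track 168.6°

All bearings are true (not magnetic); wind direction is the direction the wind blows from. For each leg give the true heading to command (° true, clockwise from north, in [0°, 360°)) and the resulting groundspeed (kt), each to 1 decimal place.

Leg 1: heading=260.5°, groundspeed=71.8 kt
Leg 2: heading=232.3°, groundspeed=94.0 kt
Leg 3: heading=304.1°, groundspeed=66.8 kt
Leg 4: heading=350.9°, groundspeed=102.4 kt
Leg 5: heading=191.9°, groundspeed=128.9 kt

Leg 1: desired track 242.0°; wind correction +18.5° → command heading 260.5°, groundspeed 71.8 kt
Leg 2: desired track 206.0°; wind correction +26.3° → command heading 232.3°, groundspeed 94.0 kt
Leg 3: desired track 317.2°; wind correction -13.1° → command heading 304.1°, groundspeed 66.8 kt
Leg 4: desired track 17.6°; wind correction -26.7° → command heading 350.9°, groundspeed 102.4 kt
Leg 5: desired track 168.6°; wind correction +23.3° → command heading 191.9°, groundspeed 128.9 kt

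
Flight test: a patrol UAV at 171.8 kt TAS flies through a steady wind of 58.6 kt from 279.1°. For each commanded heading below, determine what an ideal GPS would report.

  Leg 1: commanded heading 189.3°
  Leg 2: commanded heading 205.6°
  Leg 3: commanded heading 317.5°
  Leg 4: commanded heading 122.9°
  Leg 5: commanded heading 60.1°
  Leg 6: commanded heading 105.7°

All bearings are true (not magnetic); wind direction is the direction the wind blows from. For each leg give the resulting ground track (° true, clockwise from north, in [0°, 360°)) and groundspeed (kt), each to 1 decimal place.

Leg 1: track=170.4°, groundspeed=181.3 kt
Leg 2: track=185.7°, groundspeed=165.0 kt
Leg 3: track=333.6°, groundspeed=131.0 kt
Leg 4: track=116.9°, groundspeed=226.7 kt
Leg 5: track=69.7°, groundspeed=220.4 kt
Leg 6: track=104.0°, groundspeed=230.1 kt

Leg 1: heading 189.3°; drift -18.9° → track 170.4°, groundspeed 181.3 kt
Leg 2: heading 205.6°; drift -19.9° → track 185.7°, groundspeed 165.0 kt
Leg 3: heading 317.5°; drift +16.1° → track 333.6°, groundspeed 131.0 kt
Leg 4: heading 122.9°; drift -6.0° → track 116.9°, groundspeed 226.7 kt
Leg 5: heading 60.1°; drift +9.6° → track 69.7°, groundspeed 220.4 kt
Leg 6: heading 105.7°; drift -1.7° → track 104.0°, groundspeed 230.1 kt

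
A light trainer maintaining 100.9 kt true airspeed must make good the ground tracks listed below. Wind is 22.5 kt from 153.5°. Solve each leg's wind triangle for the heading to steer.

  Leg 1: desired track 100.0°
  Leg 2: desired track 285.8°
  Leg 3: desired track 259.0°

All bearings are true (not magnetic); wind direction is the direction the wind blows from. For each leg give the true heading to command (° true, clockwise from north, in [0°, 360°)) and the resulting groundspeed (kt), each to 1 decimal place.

Leg 1: heading=110.3°, groundspeed=85.9 kt
Leg 2: heading=276.3°, groundspeed=114.7 kt
Leg 3: heading=246.6°, groundspeed=104.6 kt

Leg 1: desired track 100.0°; wind correction +10.3° → command heading 110.3°, groundspeed 85.9 kt
Leg 2: desired track 285.8°; wind correction -9.5° → command heading 276.3°, groundspeed 114.7 kt
Leg 3: desired track 259.0°; wind correction -12.4° → command heading 246.6°, groundspeed 104.6 kt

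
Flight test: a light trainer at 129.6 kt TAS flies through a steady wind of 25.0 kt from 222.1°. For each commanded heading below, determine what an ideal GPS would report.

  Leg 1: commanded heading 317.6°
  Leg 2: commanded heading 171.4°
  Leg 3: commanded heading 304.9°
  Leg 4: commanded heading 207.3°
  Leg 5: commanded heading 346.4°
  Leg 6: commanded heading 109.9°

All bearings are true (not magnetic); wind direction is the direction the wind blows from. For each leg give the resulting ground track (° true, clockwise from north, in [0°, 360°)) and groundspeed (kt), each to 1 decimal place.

Leg 1: track=328.3°, groundspeed=134.3 kt
Leg 2: track=161.7°, groundspeed=115.4 kt
Leg 3: track=316.0°, groundspeed=128.9 kt
Leg 4: track=203.8°, groundspeed=105.6 kt
Leg 5: track=354.6°, groundspeed=145.2 kt
Leg 6: track=100.4°, groundspeed=141.0 kt

Leg 1: heading 317.6°; drift +10.7° → track 328.3°, groundspeed 134.3 kt
Leg 2: heading 171.4°; drift -9.7° → track 161.7°, groundspeed 115.4 kt
Leg 3: heading 304.9°; drift +11.1° → track 316.0°, groundspeed 128.9 kt
Leg 4: heading 207.3°; drift -3.5° → track 203.8°, groundspeed 105.6 kt
Leg 5: heading 346.4°; drift +8.2° → track 354.6°, groundspeed 145.2 kt
Leg 6: heading 109.9°; drift -9.5° → track 100.4°, groundspeed 141.0 kt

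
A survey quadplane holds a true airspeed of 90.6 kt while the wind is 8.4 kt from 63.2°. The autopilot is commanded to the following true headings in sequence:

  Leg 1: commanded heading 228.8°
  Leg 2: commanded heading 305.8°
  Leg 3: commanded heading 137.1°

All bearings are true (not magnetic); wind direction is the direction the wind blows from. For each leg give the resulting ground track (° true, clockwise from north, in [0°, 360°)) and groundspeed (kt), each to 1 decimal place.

Leg 1: track=230.0°, groundspeed=98.8 kt
Leg 2: track=301.3°, groundspeed=94.8 kt
Leg 3: track=142.3°, groundspeed=88.6 kt

Leg 1: heading 228.8°; drift +1.2° → track 230.0°, groundspeed 98.8 kt
Leg 2: heading 305.8°; drift -4.5° → track 301.3°, groundspeed 94.8 kt
Leg 3: heading 137.1°; drift +5.2° → track 142.3°, groundspeed 88.6 kt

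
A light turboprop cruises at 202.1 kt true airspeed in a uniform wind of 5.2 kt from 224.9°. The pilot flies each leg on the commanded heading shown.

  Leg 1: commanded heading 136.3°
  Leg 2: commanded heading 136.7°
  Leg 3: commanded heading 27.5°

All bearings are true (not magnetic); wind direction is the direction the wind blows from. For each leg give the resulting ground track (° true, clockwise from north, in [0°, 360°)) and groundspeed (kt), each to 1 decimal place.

Leg 1: track=134.8°, groundspeed=202.0 kt
Leg 2: track=135.2°, groundspeed=202.0 kt
Leg 3: track=27.9°, groundspeed=207.1 kt

Leg 1: heading 136.3°; drift -1.5° → track 134.8°, groundspeed 202.0 kt
Leg 2: heading 136.7°; drift -1.5° → track 135.2°, groundspeed 202.0 kt
Leg 3: heading 27.5°; drift +0.4° → track 27.9°, groundspeed 207.1 kt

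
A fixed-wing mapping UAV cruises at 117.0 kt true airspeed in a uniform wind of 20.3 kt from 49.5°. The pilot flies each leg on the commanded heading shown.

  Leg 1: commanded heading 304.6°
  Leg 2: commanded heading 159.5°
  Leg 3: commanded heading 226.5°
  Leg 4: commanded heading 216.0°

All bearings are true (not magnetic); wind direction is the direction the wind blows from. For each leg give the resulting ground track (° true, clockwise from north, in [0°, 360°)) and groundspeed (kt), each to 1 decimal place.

Leg 1: track=295.5°, groundspeed=123.8 kt
Leg 2: track=168.2°, groundspeed=125.4 kt
Leg 3: track=226.9°, groundspeed=137.3 kt
Leg 4: track=218.0°, groundspeed=136.8 kt

Leg 1: heading 304.6°; drift -9.1° → track 295.5°, groundspeed 123.8 kt
Leg 2: heading 159.5°; drift +8.7° → track 168.2°, groundspeed 125.4 kt
Leg 3: heading 226.5°; drift +0.4° → track 226.9°, groundspeed 137.3 kt
Leg 4: heading 216.0°; drift +2.0° → track 218.0°, groundspeed 136.8 kt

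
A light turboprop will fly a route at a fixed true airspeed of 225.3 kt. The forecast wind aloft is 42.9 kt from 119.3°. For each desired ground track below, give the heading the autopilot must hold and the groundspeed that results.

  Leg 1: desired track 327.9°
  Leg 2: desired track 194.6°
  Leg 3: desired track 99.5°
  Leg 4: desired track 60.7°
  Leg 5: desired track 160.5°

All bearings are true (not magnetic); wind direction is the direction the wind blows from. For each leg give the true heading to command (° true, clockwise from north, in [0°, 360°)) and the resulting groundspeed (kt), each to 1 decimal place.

Leg 1: desired track 327.9°; wind correction +5.2° → command heading 333.1°, groundspeed 262.0 kt
Leg 2: desired track 194.6°; wind correction -10.6° → command heading 184.0°, groundspeed 210.6 kt
Leg 3: desired track 99.5°; wind correction +3.7° → command heading 103.2°, groundspeed 184.5 kt
Leg 4: desired track 60.7°; wind correction +9.4° → command heading 70.1°, groundspeed 200.0 kt
Leg 5: desired track 160.5°; wind correction -7.2° → command heading 153.3°, groundspeed 191.2 kt

Leg 1: heading=333.1°, groundspeed=262.0 kt
Leg 2: heading=184.0°, groundspeed=210.6 kt
Leg 3: heading=103.2°, groundspeed=184.5 kt
Leg 4: heading=70.1°, groundspeed=200.0 kt
Leg 5: heading=153.3°, groundspeed=191.2 kt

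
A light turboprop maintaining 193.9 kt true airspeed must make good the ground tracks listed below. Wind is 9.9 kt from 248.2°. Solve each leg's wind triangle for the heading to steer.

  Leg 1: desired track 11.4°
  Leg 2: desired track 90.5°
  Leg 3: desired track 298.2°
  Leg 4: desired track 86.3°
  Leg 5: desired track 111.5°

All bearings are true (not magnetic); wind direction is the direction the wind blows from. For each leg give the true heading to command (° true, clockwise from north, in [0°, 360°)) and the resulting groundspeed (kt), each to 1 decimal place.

Leg 1: heading=9.0°, groundspeed=199.1 kt
Leg 2: heading=91.6°, groundspeed=203.0 kt
Leg 3: heading=296.0°, groundspeed=187.4 kt
Leg 4: heading=87.2°, groundspeed=203.3 kt
Leg 5: heading=113.5°, groundspeed=201.0 kt

Leg 1: desired track 11.4°; wind correction -2.4° → command heading 9.0°, groundspeed 199.1 kt
Leg 2: desired track 90.5°; wind correction +1.1° → command heading 91.6°, groundspeed 203.0 kt
Leg 3: desired track 298.2°; wind correction -2.2° → command heading 296.0°, groundspeed 187.4 kt
Leg 4: desired track 86.3°; wind correction +0.9° → command heading 87.2°, groundspeed 203.3 kt
Leg 5: desired track 111.5°; wind correction +2.0° → command heading 113.5°, groundspeed 201.0 kt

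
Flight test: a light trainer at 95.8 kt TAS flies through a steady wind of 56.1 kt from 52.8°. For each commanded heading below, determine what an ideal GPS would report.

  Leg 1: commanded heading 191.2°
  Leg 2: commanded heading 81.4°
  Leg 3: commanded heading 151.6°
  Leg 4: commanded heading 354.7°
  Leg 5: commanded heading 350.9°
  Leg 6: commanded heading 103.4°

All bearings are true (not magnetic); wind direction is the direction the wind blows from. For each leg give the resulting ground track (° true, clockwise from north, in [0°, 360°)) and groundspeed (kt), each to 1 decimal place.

Leg 1: track=206.3°, groundspeed=142.7 kt
Leg 2: track=111.4°, groundspeed=53.7 kt
Leg 3: track=179.6°, groundspeed=118.2 kt
Leg 4: track=318.9°, groundspeed=81.5 kt
Leg 5: track=315.4°, groundspeed=85.2 kt
Leg 6: track=139.2°, groundspeed=74.2 kt

Leg 1: heading 191.2°; drift +15.1° → track 206.3°, groundspeed 142.7 kt
Leg 2: heading 81.4°; drift +30.0° → track 111.4°, groundspeed 53.7 kt
Leg 3: heading 151.6°; drift +28.0° → track 179.6°, groundspeed 118.2 kt
Leg 4: heading 354.7°; drift -35.8° → track 318.9°, groundspeed 81.5 kt
Leg 5: heading 350.9°; drift -35.5° → track 315.4°, groundspeed 85.2 kt
Leg 6: heading 103.4°; drift +35.8° → track 139.2°, groundspeed 74.2 kt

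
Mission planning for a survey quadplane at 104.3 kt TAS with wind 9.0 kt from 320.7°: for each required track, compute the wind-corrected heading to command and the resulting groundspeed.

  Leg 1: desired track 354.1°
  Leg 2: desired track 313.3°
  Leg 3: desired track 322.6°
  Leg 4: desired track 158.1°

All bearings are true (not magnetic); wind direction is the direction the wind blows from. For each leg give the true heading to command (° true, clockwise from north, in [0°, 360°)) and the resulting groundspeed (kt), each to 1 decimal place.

Leg 1: heading=351.4°, groundspeed=96.7 kt
Leg 2: heading=313.9°, groundspeed=95.4 kt
Leg 3: heading=322.4°, groundspeed=95.3 kt
Leg 4: heading=159.6°, groundspeed=112.9 kt

Leg 1: desired track 354.1°; wind correction -2.7° → command heading 351.4°, groundspeed 96.7 kt
Leg 2: desired track 313.3°; wind correction +0.6° → command heading 313.9°, groundspeed 95.4 kt
Leg 3: desired track 322.6°; wind correction -0.2° → command heading 322.4°, groundspeed 95.3 kt
Leg 4: desired track 158.1°; wind correction +1.5° → command heading 159.6°, groundspeed 112.9 kt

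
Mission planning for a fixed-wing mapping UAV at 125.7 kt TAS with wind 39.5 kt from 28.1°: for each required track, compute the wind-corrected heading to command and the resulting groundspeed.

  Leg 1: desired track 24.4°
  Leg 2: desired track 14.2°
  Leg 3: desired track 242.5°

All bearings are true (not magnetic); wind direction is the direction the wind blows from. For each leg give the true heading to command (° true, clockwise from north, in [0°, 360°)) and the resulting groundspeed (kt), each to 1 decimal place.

Leg 1: heading=25.6°, groundspeed=86.3 kt
Leg 2: heading=18.5°, groundspeed=87.0 kt
Leg 3: heading=252.7°, groundspeed=156.3 kt

Leg 1: desired track 24.4°; wind correction +1.2° → command heading 25.6°, groundspeed 86.3 kt
Leg 2: desired track 14.2°; wind correction +4.3° → command heading 18.5°, groundspeed 87.0 kt
Leg 3: desired track 242.5°; wind correction +10.2° → command heading 252.7°, groundspeed 156.3 kt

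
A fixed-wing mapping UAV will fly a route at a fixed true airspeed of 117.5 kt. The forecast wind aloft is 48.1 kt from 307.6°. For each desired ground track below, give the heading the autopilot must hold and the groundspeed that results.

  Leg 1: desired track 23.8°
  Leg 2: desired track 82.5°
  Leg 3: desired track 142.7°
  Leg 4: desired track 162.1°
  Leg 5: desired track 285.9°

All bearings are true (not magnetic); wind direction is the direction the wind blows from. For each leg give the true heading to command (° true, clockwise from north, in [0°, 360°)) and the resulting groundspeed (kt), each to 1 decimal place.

Leg 1: heading=0.4°, groundspeed=96.3 kt
Leg 2: heading=65.6°, groundspeed=146.4 kt
Leg 3: heading=148.8°, groundspeed=163.3 kt
Leg 4: heading=175.5°, groundspeed=153.9 kt
Leg 5: heading=294.6°, groundspeed=71.5 kt

Leg 1: desired track 23.8°; wind correction -23.4° → command heading 0.4°, groundspeed 96.3 kt
Leg 2: desired track 82.5°; wind correction -16.9° → command heading 65.6°, groundspeed 146.4 kt
Leg 3: desired track 142.7°; wind correction +6.1° → command heading 148.8°, groundspeed 163.3 kt
Leg 4: desired track 162.1°; wind correction +13.4° → command heading 175.5°, groundspeed 153.9 kt
Leg 5: desired track 285.9°; wind correction +8.7° → command heading 294.6°, groundspeed 71.5 kt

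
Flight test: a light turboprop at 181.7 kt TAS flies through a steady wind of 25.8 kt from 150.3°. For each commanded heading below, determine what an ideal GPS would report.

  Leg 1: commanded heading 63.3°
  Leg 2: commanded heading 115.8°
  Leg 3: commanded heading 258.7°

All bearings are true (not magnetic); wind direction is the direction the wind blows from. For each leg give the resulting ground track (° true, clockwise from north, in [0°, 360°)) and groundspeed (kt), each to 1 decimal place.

Leg 1: heading 63.3°; drift -8.1° → track 55.2°, groundspeed 182.2 kt
Leg 2: heading 115.8°; drift -5.2° → track 110.6°, groundspeed 161.1 kt
Leg 3: heading 258.7°; drift +7.3° → track 266.0°, groundspeed 191.4 kt

Leg 1: track=55.2°, groundspeed=182.2 kt
Leg 2: track=110.6°, groundspeed=161.1 kt
Leg 3: track=266.0°, groundspeed=191.4 kt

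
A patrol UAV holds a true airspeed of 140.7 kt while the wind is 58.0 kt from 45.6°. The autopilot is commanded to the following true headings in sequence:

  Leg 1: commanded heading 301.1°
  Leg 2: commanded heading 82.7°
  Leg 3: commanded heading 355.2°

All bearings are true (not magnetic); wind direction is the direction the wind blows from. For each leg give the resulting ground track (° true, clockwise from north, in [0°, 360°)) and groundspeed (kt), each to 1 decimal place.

Leg 1: track=281.2°, groundspeed=165.1 kt
Leg 2: track=103.0°, groundspeed=100.7 kt
Leg 3: track=331.9°, groundspeed=112.9 kt

Leg 1: heading 301.1°; drift -19.9° → track 281.2°, groundspeed 165.1 kt
Leg 2: heading 82.7°; drift +20.3° → track 103.0°, groundspeed 100.7 kt
Leg 3: heading 355.2°; drift -23.3° → track 331.9°, groundspeed 112.9 kt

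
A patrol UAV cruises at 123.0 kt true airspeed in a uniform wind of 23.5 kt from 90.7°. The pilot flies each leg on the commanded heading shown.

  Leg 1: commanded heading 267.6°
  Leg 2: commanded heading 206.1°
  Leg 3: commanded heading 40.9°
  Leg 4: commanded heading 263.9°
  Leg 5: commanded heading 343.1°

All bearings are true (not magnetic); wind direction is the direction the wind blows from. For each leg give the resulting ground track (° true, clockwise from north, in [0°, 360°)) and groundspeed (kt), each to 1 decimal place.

Leg 1: heading 267.6°; drift +0.5° → track 268.1°, groundspeed 146.5 kt
Leg 2: heading 206.1°; drift +9.1° → track 215.2°, groundspeed 134.8 kt
Leg 3: heading 40.9°; drift -9.5° → track 31.4°, groundspeed 109.3 kt
Leg 4: heading 263.9°; drift +1.1° → track 265.0°, groundspeed 146.4 kt
Leg 5: heading 343.1°; drift -9.8° → track 333.3°, groundspeed 132.0 kt

Leg 1: track=268.1°, groundspeed=146.5 kt
Leg 2: track=215.2°, groundspeed=134.8 kt
Leg 3: track=31.4°, groundspeed=109.3 kt
Leg 4: track=265.0°, groundspeed=146.4 kt
Leg 5: track=333.3°, groundspeed=132.0 kt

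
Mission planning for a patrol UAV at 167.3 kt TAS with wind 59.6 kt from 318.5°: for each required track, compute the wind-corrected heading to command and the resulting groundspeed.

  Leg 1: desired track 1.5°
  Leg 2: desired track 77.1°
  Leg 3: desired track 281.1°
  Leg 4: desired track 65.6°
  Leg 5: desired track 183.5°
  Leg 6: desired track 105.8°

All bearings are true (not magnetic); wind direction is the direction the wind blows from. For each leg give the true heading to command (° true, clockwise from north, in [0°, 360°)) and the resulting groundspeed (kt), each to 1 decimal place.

Leg 1: desired track 1.5°; wind correction -14.1° → command heading 347.4°, groundspeed 118.7 kt
Leg 2: desired track 77.1°; wind correction -18.2° → command heading 58.9°, groundspeed 187.4 kt
Leg 3: desired track 281.1°; wind correction +12.5° → command heading 293.6°, groundspeed 116.0 kt
Leg 4: desired track 65.6°; wind correction -19.9° → command heading 45.7°, groundspeed 174.8 kt
Leg 5: desired track 183.5°; wind correction +14.6° → command heading 198.1°, groundspeed 204.0 kt
Leg 6: desired track 105.8°; wind correction -11.1° → command heading 94.7°, groundspeed 214.3 kt

Leg 1: heading=347.4°, groundspeed=118.7 kt
Leg 2: heading=58.9°, groundspeed=187.4 kt
Leg 3: heading=293.6°, groundspeed=116.0 kt
Leg 4: heading=45.7°, groundspeed=174.8 kt
Leg 5: heading=198.1°, groundspeed=204.0 kt
Leg 6: heading=94.7°, groundspeed=214.3 kt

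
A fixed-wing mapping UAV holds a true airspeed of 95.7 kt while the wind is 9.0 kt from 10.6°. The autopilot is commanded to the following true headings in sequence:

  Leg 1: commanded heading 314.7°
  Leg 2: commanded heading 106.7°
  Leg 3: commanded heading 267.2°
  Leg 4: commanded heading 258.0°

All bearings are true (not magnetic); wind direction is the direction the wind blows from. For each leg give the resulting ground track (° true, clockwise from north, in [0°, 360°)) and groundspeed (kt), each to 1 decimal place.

Leg 1: heading 314.7°; drift -4.7° → track 310.0°, groundspeed 91.0 kt
Leg 2: heading 106.7°; drift +5.3° → track 112.0°, groundspeed 97.1 kt
Leg 3: heading 267.2°; drift -5.1° → track 262.1°, groundspeed 98.2 kt
Leg 4: heading 258.0°; drift -4.8° → track 253.2°, groundspeed 99.5 kt

Leg 1: track=310.0°, groundspeed=91.0 kt
Leg 2: track=112.0°, groundspeed=97.1 kt
Leg 3: track=262.1°, groundspeed=98.2 kt
Leg 4: track=253.2°, groundspeed=99.5 kt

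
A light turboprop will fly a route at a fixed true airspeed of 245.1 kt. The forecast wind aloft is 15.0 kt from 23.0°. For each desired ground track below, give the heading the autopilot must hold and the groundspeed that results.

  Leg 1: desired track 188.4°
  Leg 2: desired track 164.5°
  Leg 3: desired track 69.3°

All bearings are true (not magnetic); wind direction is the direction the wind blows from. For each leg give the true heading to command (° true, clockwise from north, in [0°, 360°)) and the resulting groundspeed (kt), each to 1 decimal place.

Leg 1: heading=187.5°, groundspeed=259.6 kt
Leg 2: heading=162.3°, groundspeed=256.7 kt
Leg 3: heading=66.8°, groundspeed=234.5 kt

Leg 1: desired track 188.4°; wind correction -0.9° → command heading 187.5°, groundspeed 259.6 kt
Leg 2: desired track 164.5°; wind correction -2.2° → command heading 162.3°, groundspeed 256.7 kt
Leg 3: desired track 69.3°; wind correction -2.5° → command heading 66.8°, groundspeed 234.5 kt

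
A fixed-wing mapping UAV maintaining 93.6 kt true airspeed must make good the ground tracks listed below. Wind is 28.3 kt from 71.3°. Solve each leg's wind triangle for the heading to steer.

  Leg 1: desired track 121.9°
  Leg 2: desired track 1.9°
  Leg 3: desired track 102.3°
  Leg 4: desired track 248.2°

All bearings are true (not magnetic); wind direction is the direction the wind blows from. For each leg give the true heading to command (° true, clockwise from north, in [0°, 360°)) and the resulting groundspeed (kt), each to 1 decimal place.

Leg 1: heading=108.4°, groundspeed=73.0 kt
Leg 2: heading=18.3°, groundspeed=79.8 kt
Leg 3: heading=93.3°, groundspeed=68.2 kt
Leg 4: heading=247.3°, groundspeed=121.8 kt

Leg 1: desired track 121.9°; wind correction -13.5° → command heading 108.4°, groundspeed 73.0 kt
Leg 2: desired track 1.9°; wind correction +16.4° → command heading 18.3°, groundspeed 79.8 kt
Leg 3: desired track 102.3°; wind correction -9.0° → command heading 93.3°, groundspeed 68.2 kt
Leg 4: desired track 248.2°; wind correction -0.9° → command heading 247.3°, groundspeed 121.8 kt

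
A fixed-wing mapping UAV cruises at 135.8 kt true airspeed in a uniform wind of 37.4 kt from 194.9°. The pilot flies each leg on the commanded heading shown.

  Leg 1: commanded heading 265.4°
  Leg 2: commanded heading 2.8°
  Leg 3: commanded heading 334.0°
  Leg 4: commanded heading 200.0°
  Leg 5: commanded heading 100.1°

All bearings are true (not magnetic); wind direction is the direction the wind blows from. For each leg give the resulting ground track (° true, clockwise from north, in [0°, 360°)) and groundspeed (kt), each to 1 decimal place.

Leg 1: track=281.4°, groundspeed=128.3 kt
Leg 2: track=5.4°, groundspeed=172.5 kt
Leg 3: track=342.5°, groundspeed=165.9 kt
Leg 4: track=201.9°, groundspeed=98.6 kt
Leg 5: track=85.1°, groundspeed=143.8 kt

Leg 1: heading 265.4°; drift +16.0° → track 281.4°, groundspeed 128.3 kt
Leg 2: heading 2.8°; drift +2.6° → track 5.4°, groundspeed 172.5 kt
Leg 3: heading 334.0°; drift +8.5° → track 342.5°, groundspeed 165.9 kt
Leg 4: heading 200.0°; drift +1.9° → track 201.9°, groundspeed 98.6 kt
Leg 5: heading 100.1°; drift -15.0° → track 85.1°, groundspeed 143.8 kt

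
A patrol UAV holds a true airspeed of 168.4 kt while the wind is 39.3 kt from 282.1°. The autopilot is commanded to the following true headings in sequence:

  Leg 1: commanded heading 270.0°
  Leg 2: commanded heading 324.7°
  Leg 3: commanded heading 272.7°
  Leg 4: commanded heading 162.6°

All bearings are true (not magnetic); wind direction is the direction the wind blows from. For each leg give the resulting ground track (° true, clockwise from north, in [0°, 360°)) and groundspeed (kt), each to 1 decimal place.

Leg 1: track=266.4°, groundspeed=130.2 kt
Leg 2: track=335.5°, groundspeed=142.0 kt
Leg 3: track=269.9°, groundspeed=129.8 kt
Leg 4: track=152.3°, groundspeed=190.8 kt

Leg 1: heading 270.0°; drift -3.6° → track 266.4°, groundspeed 130.2 kt
Leg 2: heading 324.7°; drift +10.8° → track 335.5°, groundspeed 142.0 kt
Leg 3: heading 272.7°; drift -2.8° → track 269.9°, groundspeed 129.8 kt
Leg 4: heading 162.6°; drift -10.3° → track 152.3°, groundspeed 190.8 kt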